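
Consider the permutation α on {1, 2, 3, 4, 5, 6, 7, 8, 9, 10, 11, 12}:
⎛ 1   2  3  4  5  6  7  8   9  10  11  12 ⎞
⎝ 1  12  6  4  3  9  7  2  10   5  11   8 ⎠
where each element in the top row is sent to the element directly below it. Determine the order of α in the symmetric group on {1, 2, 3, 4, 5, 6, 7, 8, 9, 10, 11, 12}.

15

Decomposing into disjoint cycles gives cycle lengths 5, 3, 1, 1, 1, 1.
Since disjoint cycles commute, ord(α) = lcm(5, 3) = 15.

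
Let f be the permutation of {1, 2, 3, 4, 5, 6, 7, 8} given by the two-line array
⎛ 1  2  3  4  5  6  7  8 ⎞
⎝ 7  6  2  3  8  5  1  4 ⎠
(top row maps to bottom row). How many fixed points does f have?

No element satisfies f(x) = x, so there are 0 fixed points.

0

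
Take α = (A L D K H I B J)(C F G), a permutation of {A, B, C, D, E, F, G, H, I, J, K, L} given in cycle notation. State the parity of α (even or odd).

The cycle lengths are 8, 3, 1.
A cycle of length ℓ contributes ℓ−1 transpositions, so α is a product of 7 + 2 = 9 transpositions — odd.

odd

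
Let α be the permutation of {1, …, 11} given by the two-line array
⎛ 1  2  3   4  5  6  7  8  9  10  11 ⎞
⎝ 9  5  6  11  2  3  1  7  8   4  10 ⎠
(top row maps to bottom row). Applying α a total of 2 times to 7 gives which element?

9

Tracing 7 → 1 → … returns to 7 after 4 steps, so 7 lies in a 4-cycle (1 9 8 7).
Advancing 2 steps from 7: 7 → 1 → 9.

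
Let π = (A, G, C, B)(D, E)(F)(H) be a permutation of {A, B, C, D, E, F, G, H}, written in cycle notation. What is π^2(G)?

G lies in the 4-cycle (A, G, C, B).
Advancing 2 steps from G: G → C → B.

B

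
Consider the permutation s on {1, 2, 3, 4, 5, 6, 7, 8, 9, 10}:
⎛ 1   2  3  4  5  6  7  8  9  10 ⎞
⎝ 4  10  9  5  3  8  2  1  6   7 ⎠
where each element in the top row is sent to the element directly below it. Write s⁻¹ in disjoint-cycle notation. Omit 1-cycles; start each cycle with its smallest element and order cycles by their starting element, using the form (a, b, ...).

First write s in disjoint cycles: (1, 4, 5, 3, 9, 6, 8)(2, 10, 7).
The inverse reverses every cycle; in canonical form, s⁻¹ = (1, 8, 6, 9, 3, 5, 4)(2, 7, 10).

(1, 8, 6, 9, 3, 5, 4)(2, 7, 10)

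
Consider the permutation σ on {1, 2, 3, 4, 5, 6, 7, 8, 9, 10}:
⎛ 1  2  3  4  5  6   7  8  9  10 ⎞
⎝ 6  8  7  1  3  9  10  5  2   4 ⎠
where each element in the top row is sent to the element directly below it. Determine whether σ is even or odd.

In disjoint-cycle form the cycle lengths are 10.
A cycle of length ℓ contributes ℓ−1 transpositions, so σ is a product of 9 transpositions — odd.

odd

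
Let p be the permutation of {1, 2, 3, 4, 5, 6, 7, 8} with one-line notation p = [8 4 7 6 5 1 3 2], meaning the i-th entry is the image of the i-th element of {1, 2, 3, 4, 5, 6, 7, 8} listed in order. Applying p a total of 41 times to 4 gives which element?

Tracing 4 → 6 → … returns to 4 after 5 steps, so 4 lies in a 5-cycle (1 8 2 4 6).
On a 5-cycle, p^5 is the identity, so p^41 = p^1 there (41 ≡ 1 mod 5).
Advancing 1 step from 4: 4 → 6.

6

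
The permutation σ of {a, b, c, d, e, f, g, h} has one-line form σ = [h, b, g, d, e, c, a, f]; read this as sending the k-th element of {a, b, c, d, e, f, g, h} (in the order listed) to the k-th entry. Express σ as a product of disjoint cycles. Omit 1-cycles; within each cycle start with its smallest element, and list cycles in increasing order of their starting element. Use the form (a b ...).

(a h f c g)

Start at a and follow images: a → h → f → c → g → a, giving the cycle (a h f c g).
Repeating from the next unused element and collecting all non-trivial cycles gives (a h f c g).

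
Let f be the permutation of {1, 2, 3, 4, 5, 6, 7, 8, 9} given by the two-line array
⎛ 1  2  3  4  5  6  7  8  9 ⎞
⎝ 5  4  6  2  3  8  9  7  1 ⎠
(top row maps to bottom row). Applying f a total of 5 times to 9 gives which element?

8

Tracing 9 → 1 → … returns to 9 after 7 steps, so 9 lies in a 7-cycle (1 5 3 6 8 7 9).
Advancing 5 steps from 9: 9 → 1 → 5 → 3 → 6 → 8.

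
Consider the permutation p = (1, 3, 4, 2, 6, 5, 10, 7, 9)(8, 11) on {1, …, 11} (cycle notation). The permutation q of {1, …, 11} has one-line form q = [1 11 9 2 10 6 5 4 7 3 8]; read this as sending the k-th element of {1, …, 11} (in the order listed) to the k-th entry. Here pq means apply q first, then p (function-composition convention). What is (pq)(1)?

(pq)(1) = p(q(1)). q(1) = 1, then p(1) = 3. So (pq)(1) = 3.

3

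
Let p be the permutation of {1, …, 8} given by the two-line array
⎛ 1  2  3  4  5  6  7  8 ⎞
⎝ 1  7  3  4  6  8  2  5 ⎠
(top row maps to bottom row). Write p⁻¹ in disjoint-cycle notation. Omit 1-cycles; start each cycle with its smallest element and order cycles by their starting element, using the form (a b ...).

(2 7)(5 8 6)

The cycle decomposition of p is (2 7)(5 6 8).
Reversing each cycle (and rotating so the smallest element leads) gives p⁻¹ = (2 7)(5 8 6).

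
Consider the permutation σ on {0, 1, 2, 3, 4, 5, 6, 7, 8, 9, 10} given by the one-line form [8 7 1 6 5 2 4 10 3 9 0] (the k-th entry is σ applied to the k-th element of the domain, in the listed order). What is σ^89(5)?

Tracing 5 → 2 → … returns to 5 after 10 steps, so 5 lies in a 10-cycle (0 8 3 6 4 5 2 1 7 10).
Powers repeat with period 10 on this cycle, and 89 mod 10 = 9, so σ^89(5) = σ^9(5).
Advancing 9 steps from 5: 5 → 2 → 1 → 7 → 10 → 0 → 8 → 3 → 6 → 4.

4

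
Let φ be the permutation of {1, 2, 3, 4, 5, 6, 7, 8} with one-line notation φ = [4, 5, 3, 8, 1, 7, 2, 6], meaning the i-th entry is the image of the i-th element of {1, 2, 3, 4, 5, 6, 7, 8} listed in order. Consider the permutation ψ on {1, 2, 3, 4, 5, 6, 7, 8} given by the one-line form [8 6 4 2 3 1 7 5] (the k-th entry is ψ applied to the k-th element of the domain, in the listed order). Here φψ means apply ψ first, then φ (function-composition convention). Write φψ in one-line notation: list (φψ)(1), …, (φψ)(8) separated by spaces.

For each element, apply ψ then φ: 1 → 8 → 6; 2 → 6 → 7; 3 → 4 → 8; 4 → 2 → 5; 5 → 3 → 3; 6 → 1 → 4; 7 → 7 → 2; 8 → 5 → 1.
Collecting the images, φψ = [6 7 8 5 3 4 2 1].

6 7 8 5 3 4 2 1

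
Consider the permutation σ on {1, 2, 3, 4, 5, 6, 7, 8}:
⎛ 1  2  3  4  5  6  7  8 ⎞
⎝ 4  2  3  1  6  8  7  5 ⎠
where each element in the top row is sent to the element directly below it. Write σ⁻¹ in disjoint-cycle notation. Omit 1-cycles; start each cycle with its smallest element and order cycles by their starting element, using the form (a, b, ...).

(1, 4)(5, 8, 6)

The cycle decomposition of σ is (1, 4)(5, 6, 8).
Reversing each cycle (and rotating so the smallest element leads) gives σ⁻¹ = (1, 4)(5, 8, 6).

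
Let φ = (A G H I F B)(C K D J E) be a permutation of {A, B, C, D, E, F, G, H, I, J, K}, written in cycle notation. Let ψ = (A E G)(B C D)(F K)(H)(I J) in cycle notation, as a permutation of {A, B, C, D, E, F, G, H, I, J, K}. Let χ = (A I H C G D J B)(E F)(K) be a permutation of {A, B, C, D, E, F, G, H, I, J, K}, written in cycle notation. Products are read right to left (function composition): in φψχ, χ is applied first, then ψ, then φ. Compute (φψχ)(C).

Chase C: χ(C) = G; ψ(G) = A; φ(A) = G. Hence (φψχ)(C) = G.

G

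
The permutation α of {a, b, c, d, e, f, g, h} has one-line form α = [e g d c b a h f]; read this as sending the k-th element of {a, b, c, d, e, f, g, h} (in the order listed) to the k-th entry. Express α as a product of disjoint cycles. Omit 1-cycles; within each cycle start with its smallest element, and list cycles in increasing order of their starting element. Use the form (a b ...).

Iterating α from a gives a → e → b → g → h → f → a; that is the 6-cycle (a e b g h f).
Repeating from the next unused element and collecting all non-trivial cycles gives (a e b g h f)(c d).

(a e b g h f)(c d)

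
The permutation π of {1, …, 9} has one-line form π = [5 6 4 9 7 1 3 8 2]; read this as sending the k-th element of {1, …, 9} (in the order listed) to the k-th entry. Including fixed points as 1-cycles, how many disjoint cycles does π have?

2

The cycle decomposition is (1, 5, 7, 3, 4, 9, 2, 6)(8), which has 2 cycles (counting 1-cycles).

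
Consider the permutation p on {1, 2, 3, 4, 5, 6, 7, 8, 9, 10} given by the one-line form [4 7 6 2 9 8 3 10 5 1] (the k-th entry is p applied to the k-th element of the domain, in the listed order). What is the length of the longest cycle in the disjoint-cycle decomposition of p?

8

Decomposing into disjoint cycles gives (1 4 2 7 3 6 8 10)(5 9); the longest has length 8.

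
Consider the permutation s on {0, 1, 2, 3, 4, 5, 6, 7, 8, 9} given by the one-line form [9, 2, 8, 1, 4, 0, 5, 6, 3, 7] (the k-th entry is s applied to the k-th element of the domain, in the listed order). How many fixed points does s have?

The fixed points (elements with s(x) = x) are {4}, so there is 1.

1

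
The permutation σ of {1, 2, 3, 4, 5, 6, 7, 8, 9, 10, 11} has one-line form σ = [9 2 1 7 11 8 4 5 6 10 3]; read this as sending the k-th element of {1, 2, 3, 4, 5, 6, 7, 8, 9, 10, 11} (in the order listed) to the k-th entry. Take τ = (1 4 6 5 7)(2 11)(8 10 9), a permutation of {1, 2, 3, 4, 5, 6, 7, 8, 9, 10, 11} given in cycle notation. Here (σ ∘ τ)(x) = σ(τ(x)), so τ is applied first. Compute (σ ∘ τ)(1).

(σ ∘ τ)(1) = σ(τ(1)). τ(1) = 4, then σ(4) = 7. So (σ ∘ τ)(1) = 7.

7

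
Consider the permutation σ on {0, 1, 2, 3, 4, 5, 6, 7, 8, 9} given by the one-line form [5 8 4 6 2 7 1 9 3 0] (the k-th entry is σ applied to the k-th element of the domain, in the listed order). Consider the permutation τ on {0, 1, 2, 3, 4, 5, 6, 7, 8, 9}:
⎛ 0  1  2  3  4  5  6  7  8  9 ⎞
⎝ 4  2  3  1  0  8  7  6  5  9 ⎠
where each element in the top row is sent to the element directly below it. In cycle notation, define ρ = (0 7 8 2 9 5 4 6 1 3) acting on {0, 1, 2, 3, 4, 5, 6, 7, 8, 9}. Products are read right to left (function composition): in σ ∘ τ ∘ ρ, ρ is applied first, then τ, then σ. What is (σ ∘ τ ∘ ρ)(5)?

5

Chase 5: ρ(5) = 4; τ(4) = 0; σ(0) = 5. Hence (σ ∘ τ ∘ ρ)(5) = 5.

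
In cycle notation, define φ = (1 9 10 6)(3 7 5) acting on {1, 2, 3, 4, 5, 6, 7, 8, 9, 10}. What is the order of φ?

12

The cycle type of φ is (4, 3, 1, 1, 1).
Since disjoint cycles commute, ord(φ) = lcm(4, 3) = 12.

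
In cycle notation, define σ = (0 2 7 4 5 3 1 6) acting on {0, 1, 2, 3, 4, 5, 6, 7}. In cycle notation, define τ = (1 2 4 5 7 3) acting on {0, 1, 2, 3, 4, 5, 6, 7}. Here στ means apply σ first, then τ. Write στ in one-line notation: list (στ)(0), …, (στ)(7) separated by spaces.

4 6 3 2 7 1 0 5

Chase each element through σ then τ: 0 → 2 → 4; 1 → 6 → 6; 2 → 7 → 3; 3 → 1 → 2; 4 → 5 → 7; 5 → 3 → 1; 6 → 0 → 0; 7 → 4 → 5.
Collecting the images, στ = [4 6 3 2 7 1 0 5].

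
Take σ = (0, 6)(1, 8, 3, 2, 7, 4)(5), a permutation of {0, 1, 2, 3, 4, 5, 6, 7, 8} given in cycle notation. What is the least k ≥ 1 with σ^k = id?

6

The cycle type of σ is (6, 2, 1).
The order of σ is the least common multiple of its cycle lengths: lcm(6, 2) = 6.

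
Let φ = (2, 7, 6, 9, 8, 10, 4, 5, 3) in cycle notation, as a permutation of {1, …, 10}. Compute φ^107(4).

4 lies in the 9-cycle (2, 7, 6, 9, 8, 10, 4, 5, 3).
On a 9-cycle, φ^9 is the identity, so φ^107 = φ^8 there (107 ≡ 8 mod 9).
Advancing 8 steps from 4: 4 → 5 → 3 → 2 → 7 → 6 → 9 → 8 → 10.

10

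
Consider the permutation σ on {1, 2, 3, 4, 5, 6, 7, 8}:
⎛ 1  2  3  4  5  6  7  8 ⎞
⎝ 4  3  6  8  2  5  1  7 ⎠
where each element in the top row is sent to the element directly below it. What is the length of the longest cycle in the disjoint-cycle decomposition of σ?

Decomposing into disjoint cycles gives (1, 4, 8, 7)(2, 3, 6, 5); the longest has length 4.

4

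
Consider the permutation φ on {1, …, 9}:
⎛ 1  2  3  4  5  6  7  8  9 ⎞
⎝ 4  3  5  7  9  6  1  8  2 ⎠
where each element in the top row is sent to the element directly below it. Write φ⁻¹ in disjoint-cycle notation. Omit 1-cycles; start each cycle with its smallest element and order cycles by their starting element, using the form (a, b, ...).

(1, 7, 4)(2, 9, 5, 3)

First write φ in disjoint cycles: (1, 4, 7)(2, 3, 5, 9).
Reversing each cycle (and rotating so the smallest element leads) gives φ⁻¹ = (1, 7, 4)(2, 9, 5, 3).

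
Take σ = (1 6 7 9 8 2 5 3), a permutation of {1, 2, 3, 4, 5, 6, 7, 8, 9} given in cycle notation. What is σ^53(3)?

8

3 lies in the 8-cycle (1 6 7 9 8 2 5 3).
Since the cycle has length 8, σ^53 acts on it the same as σ^5 (53 mod 8 = 5).
Stepping 5 places around the cycle: 3 → 1 → 6 → 7 → 9 → 8.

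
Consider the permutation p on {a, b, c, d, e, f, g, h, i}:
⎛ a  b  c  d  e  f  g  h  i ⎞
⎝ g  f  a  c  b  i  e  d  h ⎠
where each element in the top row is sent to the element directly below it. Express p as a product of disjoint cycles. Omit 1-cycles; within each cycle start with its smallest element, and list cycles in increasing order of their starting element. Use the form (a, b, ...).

From a: a → g → e → b → f → i → h → d → c → a, closing the cycle (a, g, e, b, f, i, h, d, c).
Repeating from the next unused element and collecting all non-trivial cycles gives (a, g, e, b, f, i, h, d, c).

(a, g, e, b, f, i, h, d, c)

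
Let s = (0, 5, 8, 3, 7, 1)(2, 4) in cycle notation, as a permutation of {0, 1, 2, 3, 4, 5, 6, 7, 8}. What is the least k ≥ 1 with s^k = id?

The disjoint cycles have lengths 6, 2, 1.
Since disjoint cycles commute, ord(s) = lcm(6, 2) = 6.

6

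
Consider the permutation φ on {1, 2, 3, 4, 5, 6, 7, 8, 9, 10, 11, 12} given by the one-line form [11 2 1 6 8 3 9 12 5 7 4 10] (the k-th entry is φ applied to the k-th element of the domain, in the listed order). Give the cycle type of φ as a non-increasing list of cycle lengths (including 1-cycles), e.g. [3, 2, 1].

The disjoint cycles are (1, 11, 4, 6, 3)(2)(5, 8, 12, 10, 7, 9), with lengths 6, 5, 1 in non-increasing order.

[6, 5, 1]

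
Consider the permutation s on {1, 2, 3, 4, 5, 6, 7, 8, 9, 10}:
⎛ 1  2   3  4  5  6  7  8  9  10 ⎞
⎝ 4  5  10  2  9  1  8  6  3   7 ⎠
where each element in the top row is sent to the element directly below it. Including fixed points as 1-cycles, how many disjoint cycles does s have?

The cycle decomposition is (1, 4, 2, 5, 9, 3, 10, 7, 8, 6), which has 1 cycle (counting 1-cycles).

1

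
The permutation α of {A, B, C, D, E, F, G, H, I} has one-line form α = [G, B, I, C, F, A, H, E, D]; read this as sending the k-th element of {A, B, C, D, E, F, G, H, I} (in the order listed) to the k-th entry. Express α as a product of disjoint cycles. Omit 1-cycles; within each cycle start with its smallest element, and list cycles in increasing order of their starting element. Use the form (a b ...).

From A: A → G → H → E → F → A, closing the cycle (A G H E F).
Repeating from the next unused element and collecting all non-trivial cycles gives (A G H E F)(C I D).

(A G H E F)(C I D)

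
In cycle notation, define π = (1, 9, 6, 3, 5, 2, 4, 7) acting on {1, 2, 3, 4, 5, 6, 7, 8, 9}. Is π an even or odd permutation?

The cycle lengths are 8, 1.
A cycle of length ℓ contributes ℓ−1 transpositions, so π is a product of 7 transpositions — odd.

odd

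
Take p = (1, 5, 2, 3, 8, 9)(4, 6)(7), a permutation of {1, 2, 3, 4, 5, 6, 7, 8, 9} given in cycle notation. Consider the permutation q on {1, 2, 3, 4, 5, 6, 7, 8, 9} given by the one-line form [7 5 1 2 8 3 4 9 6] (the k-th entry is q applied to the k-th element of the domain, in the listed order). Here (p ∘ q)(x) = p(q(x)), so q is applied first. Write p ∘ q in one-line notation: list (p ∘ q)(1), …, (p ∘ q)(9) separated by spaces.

(p ∘ q)(x) = p(q(x)). Computing each image: p(q(1)) = p(7) = 7, p(q(2)) = p(5) = 2, p(q(3)) = p(1) = 5, p(q(4)) = p(2) = 3, p(q(5)) = p(8) = 9, p(q(6)) = p(3) = 8, p(q(7)) = p(4) = 6, p(q(8)) = p(9) = 1, p(q(9)) = p(6) = 4.
Hence p ∘ q = [7 2 5 3 9 8 6 1 4].

7 2 5 3 9 8 6 1 4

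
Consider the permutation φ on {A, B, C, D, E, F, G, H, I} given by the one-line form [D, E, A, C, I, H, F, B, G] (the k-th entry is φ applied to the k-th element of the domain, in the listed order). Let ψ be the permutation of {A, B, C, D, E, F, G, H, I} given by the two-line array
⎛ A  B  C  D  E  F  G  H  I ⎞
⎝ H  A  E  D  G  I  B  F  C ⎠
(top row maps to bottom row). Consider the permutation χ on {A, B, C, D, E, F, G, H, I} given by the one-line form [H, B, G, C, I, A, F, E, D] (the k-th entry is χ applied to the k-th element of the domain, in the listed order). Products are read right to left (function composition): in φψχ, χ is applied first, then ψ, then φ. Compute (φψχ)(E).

A

Chase E: χ(E) = I; ψ(I) = C; φ(C) = A. Hence (φψχ)(E) = A.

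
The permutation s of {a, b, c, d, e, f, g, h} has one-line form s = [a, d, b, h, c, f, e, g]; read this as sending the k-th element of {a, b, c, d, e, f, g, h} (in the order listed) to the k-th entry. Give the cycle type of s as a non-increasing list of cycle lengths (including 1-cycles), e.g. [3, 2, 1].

[6, 1, 1]

The disjoint cycles are (a)(b d h g e c)(f), with lengths 6, 1, 1 in non-increasing order.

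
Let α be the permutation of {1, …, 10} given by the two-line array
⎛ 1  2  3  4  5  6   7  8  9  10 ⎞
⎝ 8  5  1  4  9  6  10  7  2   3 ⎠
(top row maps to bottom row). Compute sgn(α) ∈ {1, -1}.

In disjoint-cycle form the cycle lengths are 5, 3, 1, 1.
A cycle is odd iff its length is even; α has 0 even-length cycles, so sgn(α) = (−1)^0 and α is even.

1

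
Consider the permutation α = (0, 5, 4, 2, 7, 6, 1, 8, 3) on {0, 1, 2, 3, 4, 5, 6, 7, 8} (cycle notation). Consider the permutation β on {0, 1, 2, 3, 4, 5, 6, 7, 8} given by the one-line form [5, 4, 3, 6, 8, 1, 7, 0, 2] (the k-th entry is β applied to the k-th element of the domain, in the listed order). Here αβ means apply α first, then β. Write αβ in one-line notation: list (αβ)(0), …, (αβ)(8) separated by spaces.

(αβ)(x) = β(α(x)). Computing each image: β(α(0)) = β(5) = 1, β(α(1)) = β(8) = 2, β(α(2)) = β(7) = 0, β(α(3)) = β(0) = 5, β(α(4)) = β(2) = 3, β(α(5)) = β(4) = 8, β(α(6)) = β(1) = 4, β(α(7)) = β(6) = 7, β(α(8)) = β(3) = 6.
Hence αβ = [1 2 0 5 3 8 4 7 6].

1 2 0 5 3 8 4 7 6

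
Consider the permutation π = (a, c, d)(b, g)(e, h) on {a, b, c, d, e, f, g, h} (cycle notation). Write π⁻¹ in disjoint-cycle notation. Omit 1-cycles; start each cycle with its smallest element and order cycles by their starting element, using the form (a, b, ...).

(a, d, c)(b, g)(e, h)

If π sends a → b within a cycle, π⁻¹ sends b → a; equivalently, reverse each cycle.
Reversing each cycle of π and rotating so the smallest element leads gives (a, d, c)(b, g)(e, h).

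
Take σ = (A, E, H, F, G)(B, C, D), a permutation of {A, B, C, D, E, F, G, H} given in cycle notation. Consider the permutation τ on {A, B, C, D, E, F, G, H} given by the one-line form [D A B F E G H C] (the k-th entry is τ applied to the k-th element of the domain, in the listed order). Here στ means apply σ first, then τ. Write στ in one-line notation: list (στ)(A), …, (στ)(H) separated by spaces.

E B F A C H D G

(στ)(x) = τ(σ(x)). Computing each image: τ(σ(A)) = τ(E) = E, τ(σ(B)) = τ(C) = B, τ(σ(C)) = τ(D) = F, τ(σ(D)) = τ(B) = A, τ(σ(E)) = τ(H) = C, τ(σ(F)) = τ(G) = H, τ(σ(G)) = τ(A) = D, τ(σ(H)) = τ(F) = G.
Hence στ = [E B F A C H D G].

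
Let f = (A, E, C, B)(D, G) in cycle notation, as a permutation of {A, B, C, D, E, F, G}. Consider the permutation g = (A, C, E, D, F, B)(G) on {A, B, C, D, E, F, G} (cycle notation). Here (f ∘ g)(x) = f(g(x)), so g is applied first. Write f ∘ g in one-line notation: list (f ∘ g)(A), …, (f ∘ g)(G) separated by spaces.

B E C F G A D

(f ∘ g)(x) = f(g(x)). Computing each image: f(g(A)) = f(C) = B, f(g(B)) = f(A) = E, f(g(C)) = f(E) = C, f(g(D)) = f(F) = F, f(g(E)) = f(D) = G, f(g(F)) = f(B) = A, f(g(G)) = f(G) = D.
Hence f ∘ g = [B E C F G A D].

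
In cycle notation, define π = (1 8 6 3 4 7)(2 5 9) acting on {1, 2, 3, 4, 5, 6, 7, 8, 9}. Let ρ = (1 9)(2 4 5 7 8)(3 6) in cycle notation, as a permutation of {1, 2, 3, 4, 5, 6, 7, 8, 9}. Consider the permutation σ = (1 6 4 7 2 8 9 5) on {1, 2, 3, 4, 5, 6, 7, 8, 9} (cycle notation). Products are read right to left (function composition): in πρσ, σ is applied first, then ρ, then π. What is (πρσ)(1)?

Apply the permutations in order: σ(1) = 6, then ρ(6) = 3, then π(3) = 4. So (πρσ)(1) = 4.

4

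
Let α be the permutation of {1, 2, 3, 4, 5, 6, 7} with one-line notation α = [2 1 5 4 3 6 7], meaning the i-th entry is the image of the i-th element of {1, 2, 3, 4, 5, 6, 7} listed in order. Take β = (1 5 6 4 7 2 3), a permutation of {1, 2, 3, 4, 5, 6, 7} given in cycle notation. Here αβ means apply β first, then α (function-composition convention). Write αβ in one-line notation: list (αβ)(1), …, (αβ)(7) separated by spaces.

Chase each element through β then α: 1 → 5 → 3; 2 → 3 → 5; 3 → 1 → 2; 4 → 7 → 7; 5 → 6 → 6; 6 → 4 → 4; 7 → 2 → 1.
So αβ in one-line form is 3 5 2 7 6 4 1.

3 5 2 7 6 4 1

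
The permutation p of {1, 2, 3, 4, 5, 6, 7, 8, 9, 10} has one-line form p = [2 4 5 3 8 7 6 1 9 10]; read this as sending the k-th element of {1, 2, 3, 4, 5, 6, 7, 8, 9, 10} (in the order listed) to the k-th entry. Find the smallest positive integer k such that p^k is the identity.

Writing p as disjoint cycles, the cycle lengths are 6, 2, 1, 1.
The order is lcm(6, 2) = 6.

6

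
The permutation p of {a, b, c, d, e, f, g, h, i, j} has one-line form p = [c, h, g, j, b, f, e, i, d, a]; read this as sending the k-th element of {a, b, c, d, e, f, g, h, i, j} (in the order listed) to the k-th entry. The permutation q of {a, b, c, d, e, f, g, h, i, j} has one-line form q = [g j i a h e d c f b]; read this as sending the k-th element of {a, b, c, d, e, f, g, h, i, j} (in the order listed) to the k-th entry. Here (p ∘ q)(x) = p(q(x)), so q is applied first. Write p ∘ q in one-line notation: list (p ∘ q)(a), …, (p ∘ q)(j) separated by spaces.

e a d c i b j g f h

For each element, apply q then p: a → g → e; b → j → a; c → i → d; d → a → c; e → h → i; f → e → b; g → d → j; h → c → g; i → f → f; j → b → h.
Collecting the images, p ∘ q = [e a d c i b j g f h].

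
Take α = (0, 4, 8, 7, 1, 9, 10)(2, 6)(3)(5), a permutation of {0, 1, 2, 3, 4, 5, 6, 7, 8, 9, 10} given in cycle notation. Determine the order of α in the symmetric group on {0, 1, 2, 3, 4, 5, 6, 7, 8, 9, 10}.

The disjoint cycles have lengths 7, 2, 1, 1.
The order is lcm(7, 2) = 14.

14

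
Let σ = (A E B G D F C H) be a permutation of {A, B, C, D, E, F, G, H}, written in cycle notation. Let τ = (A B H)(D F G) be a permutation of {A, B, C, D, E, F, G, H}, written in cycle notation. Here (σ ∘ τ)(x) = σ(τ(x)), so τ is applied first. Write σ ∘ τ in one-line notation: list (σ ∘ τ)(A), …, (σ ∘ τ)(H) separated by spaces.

G A H C B D F E

(σ ∘ τ)(x) = σ(τ(x)). Computing each image: σ(τ(A)) = σ(B) = G, σ(τ(B)) = σ(H) = A, σ(τ(C)) = σ(C) = H, σ(τ(D)) = σ(F) = C, σ(τ(E)) = σ(E) = B, σ(τ(F)) = σ(G) = D, σ(τ(G)) = σ(D) = F, σ(τ(H)) = σ(A) = E.
Hence σ ∘ τ = [G A H C B D F E].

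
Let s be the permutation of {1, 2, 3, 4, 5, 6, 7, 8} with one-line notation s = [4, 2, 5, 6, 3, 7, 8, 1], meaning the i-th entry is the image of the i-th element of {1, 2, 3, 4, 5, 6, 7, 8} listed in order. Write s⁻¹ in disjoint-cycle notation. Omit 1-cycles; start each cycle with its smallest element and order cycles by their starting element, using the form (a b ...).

(1 8 7 6 4)(3 5)

First write s in disjoint cycles: (1 4 6 7 8)(3 5).
The inverse reverses every cycle; in canonical form, s⁻¹ = (1 8 7 6 4)(3 5).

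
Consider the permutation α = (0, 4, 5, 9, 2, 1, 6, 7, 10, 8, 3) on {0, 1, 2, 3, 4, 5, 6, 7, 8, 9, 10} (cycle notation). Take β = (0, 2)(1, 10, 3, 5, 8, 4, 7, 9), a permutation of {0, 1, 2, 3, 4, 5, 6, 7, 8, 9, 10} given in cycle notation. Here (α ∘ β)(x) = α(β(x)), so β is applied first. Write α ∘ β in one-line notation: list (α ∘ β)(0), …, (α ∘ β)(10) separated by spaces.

For each element, apply β then α: 0 → 2 → 1; 1 → 10 → 8; 2 → 0 → 4; 3 → 5 → 9; 4 → 7 → 10; 5 → 8 → 3; 6 → 6 → 7; 7 → 9 → 2; 8 → 4 → 5; 9 → 1 → 6; 10 → 3 → 0.
Collecting the images, α ∘ β = [1 8 4 9 10 3 7 2 5 6 0].

1 8 4 9 10 3 7 2 5 6 0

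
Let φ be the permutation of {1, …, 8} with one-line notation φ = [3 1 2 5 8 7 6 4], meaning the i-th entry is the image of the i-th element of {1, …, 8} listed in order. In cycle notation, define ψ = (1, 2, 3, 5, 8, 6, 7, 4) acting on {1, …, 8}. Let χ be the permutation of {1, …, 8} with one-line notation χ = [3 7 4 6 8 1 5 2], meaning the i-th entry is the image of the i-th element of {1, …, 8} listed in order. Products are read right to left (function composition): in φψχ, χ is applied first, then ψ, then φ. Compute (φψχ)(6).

1

(φψχ)(6) = φ(ψ(χ(6))). χ(6) = 1, then ψ(1) = 2, then φ(2) = 1, so the result is 1.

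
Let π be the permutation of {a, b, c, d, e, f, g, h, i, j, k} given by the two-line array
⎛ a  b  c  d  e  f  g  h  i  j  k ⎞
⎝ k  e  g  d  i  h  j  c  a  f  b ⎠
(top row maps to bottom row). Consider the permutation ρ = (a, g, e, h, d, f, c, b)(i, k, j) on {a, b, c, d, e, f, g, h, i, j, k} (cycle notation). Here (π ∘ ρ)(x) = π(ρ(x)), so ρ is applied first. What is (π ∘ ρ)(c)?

e

First apply ρ: ρ(c) = b, then π(b) = e. Thus (π ∘ ρ)(c) = e.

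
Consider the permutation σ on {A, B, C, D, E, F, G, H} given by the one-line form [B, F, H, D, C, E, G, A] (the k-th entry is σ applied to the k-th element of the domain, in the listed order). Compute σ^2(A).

Tracing A → B → … returns to A after 6 steps, so A lies in a 6-cycle (A B F E C H).
Advancing 2 steps from A: A → B → F.

F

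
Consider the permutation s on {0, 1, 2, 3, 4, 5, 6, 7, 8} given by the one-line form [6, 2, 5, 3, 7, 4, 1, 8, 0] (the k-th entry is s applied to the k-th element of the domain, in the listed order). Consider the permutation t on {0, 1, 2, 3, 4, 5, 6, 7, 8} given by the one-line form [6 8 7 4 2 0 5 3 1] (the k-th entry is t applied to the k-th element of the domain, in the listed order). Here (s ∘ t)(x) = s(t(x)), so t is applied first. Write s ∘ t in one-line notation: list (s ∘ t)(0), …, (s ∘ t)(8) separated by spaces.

(s ∘ t)(x) = s(t(x)). Computing each image: s(t(0)) = s(6) = 1, s(t(1)) = s(8) = 0, s(t(2)) = s(7) = 8, s(t(3)) = s(4) = 7, s(t(4)) = s(2) = 5, s(t(5)) = s(0) = 6, s(t(6)) = s(5) = 4, s(t(7)) = s(3) = 3, s(t(8)) = s(1) = 2.
Hence s ∘ t = [1 0 8 7 5 6 4 3 2].

1 0 8 7 5 6 4 3 2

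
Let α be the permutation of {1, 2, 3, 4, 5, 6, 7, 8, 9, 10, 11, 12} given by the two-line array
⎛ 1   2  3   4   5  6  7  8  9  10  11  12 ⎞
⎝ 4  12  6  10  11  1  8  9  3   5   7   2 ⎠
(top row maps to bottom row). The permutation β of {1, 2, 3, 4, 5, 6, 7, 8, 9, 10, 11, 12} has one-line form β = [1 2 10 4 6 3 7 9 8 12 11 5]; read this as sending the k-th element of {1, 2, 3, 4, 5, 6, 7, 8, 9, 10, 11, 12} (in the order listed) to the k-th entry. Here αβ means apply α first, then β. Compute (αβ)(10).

6

α(10) = 5, then β(5) = 6; composing gives (αβ)(10) = 6.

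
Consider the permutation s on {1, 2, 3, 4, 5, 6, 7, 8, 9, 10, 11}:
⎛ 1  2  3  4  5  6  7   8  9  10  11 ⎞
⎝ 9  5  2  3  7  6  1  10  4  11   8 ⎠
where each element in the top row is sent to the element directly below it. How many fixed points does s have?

1

The fixed points (elements with s(x) = x) are {6}, so there is 1.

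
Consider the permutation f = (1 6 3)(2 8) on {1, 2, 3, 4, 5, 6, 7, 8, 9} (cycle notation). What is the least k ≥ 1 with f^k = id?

The disjoint cycles have lengths 3, 2, 1, 1, 1, 1.
The order is lcm(3, 2) = 6.

6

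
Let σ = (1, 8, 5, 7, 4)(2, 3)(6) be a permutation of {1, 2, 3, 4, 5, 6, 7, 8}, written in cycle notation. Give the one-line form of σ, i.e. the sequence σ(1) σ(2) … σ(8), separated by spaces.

Each element maps to the next entry in its cycle (wrapping to the front): 1↦8, 2↦3, 3↦2, 4↦1, 5↦7, 6↦6, 7↦4, 8↦5.
Listing these in domain order gives 8 3 2 1 7 6 4 5.

8 3 2 1 7 6 4 5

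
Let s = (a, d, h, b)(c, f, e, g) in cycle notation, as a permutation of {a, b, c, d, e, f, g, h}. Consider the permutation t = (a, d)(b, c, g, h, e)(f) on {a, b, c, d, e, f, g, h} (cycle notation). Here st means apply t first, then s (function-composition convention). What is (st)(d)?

d

(st)(d) = s(t(d)). t(d) = a, then s(a) = d. So (st)(d) = d.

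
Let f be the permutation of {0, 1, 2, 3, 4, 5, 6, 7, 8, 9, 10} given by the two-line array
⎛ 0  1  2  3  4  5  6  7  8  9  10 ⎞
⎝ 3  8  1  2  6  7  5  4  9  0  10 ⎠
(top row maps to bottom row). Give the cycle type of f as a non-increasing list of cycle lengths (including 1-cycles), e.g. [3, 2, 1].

[6, 4, 1]

The disjoint cycles are (0, 3, 2, 1, 8, 9)(4, 6, 5, 7)(10), with lengths 6, 4, 1 in non-increasing order.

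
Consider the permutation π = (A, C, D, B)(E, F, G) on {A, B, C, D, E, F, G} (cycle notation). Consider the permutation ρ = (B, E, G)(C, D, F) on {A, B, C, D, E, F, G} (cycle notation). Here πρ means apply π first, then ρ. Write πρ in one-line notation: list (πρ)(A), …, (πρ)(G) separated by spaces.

For each element, apply π then ρ: A → C → D; B → A → A; C → D → F; D → B → E; E → F → C; F → G → B; G → E → G.
Collecting the images, πρ = [D A F E C B G].

D A F E C B G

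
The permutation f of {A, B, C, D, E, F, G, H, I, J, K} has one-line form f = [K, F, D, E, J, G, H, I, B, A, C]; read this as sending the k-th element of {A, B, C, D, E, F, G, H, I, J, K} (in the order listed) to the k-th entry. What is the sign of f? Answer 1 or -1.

-1

In disjoint-cycle form the cycle lengths are 6, 5.
A cycle is odd iff its length is even; f has 1 even-length cycle, so sgn(f) = (−1)^1 and f is odd.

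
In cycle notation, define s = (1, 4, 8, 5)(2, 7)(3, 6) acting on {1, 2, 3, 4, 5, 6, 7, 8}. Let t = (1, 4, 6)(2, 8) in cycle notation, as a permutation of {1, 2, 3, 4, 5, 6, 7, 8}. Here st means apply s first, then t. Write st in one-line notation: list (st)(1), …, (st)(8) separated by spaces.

For each element, apply s then t: 1 → 4 → 6; 2 → 7 → 7; 3 → 6 → 1; 4 → 8 → 2; 5 → 1 → 4; 6 → 3 → 3; 7 → 2 → 8; 8 → 5 → 5.
So st in one-line form is 6 7 1 2 4 3 8 5.

6 7 1 2 4 3 8 5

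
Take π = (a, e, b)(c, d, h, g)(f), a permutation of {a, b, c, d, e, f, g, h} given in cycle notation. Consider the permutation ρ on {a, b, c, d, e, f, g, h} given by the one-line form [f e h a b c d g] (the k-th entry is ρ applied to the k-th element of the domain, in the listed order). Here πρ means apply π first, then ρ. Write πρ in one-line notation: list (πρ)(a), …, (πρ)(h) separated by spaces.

b f a g e c h d

(πρ)(x) = ρ(π(x)). Computing each image: ρ(π(a)) = ρ(e) = b, ρ(π(b)) = ρ(a) = f, ρ(π(c)) = ρ(d) = a, ρ(π(d)) = ρ(h) = g, ρ(π(e)) = ρ(b) = e, ρ(π(f)) = ρ(f) = c, ρ(π(g)) = ρ(c) = h, ρ(π(h)) = ρ(g) = d.
Hence πρ = [b f a g e c h d].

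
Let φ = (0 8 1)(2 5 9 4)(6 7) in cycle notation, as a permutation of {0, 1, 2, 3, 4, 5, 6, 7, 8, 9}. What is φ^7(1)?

1 lies in the 3-cycle (0 8 1).
Since the cycle has length 3, φ^7 acts on it the same as φ^1 (7 mod 3 = 1).
Stepping 1 place around the cycle: 1 → 0.

0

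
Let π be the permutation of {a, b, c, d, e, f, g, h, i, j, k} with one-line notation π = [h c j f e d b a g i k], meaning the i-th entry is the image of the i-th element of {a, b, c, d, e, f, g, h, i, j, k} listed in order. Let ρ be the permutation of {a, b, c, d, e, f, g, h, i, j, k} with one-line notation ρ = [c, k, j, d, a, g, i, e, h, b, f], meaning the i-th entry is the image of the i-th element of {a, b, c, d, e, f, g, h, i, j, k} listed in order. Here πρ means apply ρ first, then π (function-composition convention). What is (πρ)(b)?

(πρ)(b) = π(ρ(b)). ρ(b) = k, then π(k) = k. So (πρ)(b) = k.

k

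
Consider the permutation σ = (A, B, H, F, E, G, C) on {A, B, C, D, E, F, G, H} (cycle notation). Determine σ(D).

D

D does not appear in any cycle of σ, so it is a fixed point: σ(D) = D.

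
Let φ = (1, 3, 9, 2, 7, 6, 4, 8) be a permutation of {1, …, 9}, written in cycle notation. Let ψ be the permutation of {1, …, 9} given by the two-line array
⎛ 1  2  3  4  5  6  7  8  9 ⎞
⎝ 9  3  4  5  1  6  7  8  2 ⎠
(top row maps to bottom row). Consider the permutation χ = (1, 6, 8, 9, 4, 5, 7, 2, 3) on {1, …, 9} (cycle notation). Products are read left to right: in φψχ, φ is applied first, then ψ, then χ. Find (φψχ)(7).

(φψχ)(7) = χ(ψ(φ(7))). φ(7) = 6, then ψ(6) = 6, then χ(6) = 8, so the result is 8.

8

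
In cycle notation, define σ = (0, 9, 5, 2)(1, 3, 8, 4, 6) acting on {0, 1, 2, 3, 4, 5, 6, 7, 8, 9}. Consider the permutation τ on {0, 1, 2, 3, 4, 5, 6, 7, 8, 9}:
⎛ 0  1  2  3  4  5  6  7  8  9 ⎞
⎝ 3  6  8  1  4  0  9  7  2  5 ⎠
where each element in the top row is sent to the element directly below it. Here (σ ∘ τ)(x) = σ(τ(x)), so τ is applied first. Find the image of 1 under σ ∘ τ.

1

First apply τ: τ(1) = 6, then σ(6) = 1. Thus (σ ∘ τ)(1) = 1.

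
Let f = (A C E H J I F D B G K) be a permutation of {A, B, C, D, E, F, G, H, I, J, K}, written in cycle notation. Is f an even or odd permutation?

The cycle lengths are 11.
A cycle of length ℓ contributes ℓ−1 transpositions, so f is a product of 10 transpositions — even.

even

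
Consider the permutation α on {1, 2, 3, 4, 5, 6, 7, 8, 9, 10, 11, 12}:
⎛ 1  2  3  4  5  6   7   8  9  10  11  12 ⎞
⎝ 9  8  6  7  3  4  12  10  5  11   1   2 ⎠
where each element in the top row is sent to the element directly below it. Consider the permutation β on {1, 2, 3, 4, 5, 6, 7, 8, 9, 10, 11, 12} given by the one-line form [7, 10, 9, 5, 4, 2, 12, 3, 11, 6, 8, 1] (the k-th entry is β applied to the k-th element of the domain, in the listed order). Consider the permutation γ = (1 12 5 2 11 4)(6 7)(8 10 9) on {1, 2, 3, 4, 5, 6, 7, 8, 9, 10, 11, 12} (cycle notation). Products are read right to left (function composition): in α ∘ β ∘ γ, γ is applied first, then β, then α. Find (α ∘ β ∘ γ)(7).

8

Chase 7: γ(7) = 6; β(6) = 2; α(2) = 8. Hence (α ∘ β ∘ γ)(7) = 8.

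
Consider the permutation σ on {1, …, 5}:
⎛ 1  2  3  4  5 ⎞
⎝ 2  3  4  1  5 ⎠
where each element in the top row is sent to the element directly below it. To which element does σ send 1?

2

The entry below 1 in the array is 2, so σ(1) = 2.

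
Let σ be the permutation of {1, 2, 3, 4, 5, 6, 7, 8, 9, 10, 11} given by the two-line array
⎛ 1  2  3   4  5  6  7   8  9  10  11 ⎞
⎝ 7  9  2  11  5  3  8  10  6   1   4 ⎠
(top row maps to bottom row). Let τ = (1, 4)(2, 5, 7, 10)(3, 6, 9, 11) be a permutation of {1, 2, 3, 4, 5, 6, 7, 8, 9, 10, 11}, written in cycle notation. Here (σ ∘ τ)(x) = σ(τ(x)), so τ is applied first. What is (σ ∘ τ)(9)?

τ(9) = 11, then σ(11) = 4; composing gives (σ ∘ τ)(9) = 4.

4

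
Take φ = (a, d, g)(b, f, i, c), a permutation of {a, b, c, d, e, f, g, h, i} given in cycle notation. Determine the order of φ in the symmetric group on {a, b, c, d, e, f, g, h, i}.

The disjoint cycles have lengths 4, 3, 1, 1.
The order is lcm(4, 3) = 12.

12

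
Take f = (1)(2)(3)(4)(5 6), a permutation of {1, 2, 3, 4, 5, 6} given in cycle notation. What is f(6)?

5

Within (5 6), 6 ↦ 5.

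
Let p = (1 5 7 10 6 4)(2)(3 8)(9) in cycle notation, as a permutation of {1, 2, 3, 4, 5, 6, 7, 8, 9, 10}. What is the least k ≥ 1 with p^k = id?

6

The cycle type of p is (6, 2, 1, 1).
The order is lcm(6, 2) = 6.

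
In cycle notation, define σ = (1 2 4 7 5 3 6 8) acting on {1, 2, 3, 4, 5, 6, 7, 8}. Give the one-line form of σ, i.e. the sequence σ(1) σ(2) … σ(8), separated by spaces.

Each element maps to the next entry in its cycle (wrapping to the front): 1↦2, 2↦4, 3↦6, 4↦7, 5↦3, 6↦8, 7↦5, 8↦1.
Listing these in domain order gives 2 4 6 7 3 8 5 1.

2 4 6 7 3 8 5 1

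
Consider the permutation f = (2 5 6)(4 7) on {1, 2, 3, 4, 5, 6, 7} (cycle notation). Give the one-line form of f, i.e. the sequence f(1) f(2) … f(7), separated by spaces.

1 5 3 7 6 2 4

Reading each image from the cycles: 1→1, 2→5, 3→3, 4→7, 5→6, 6→2, 7→4.
So the one-line form is 1 5 3 7 6 2 4.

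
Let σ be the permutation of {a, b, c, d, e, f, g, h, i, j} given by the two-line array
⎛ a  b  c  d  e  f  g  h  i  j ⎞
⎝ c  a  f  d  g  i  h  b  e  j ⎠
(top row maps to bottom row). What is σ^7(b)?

Tracing b → a → … returns to b after 8 steps, so b lies in an 8-cycle (a, c, f, i, e, g, h, b).
Advancing 7 steps from b: b → a → c → f → i → e → g → h.

h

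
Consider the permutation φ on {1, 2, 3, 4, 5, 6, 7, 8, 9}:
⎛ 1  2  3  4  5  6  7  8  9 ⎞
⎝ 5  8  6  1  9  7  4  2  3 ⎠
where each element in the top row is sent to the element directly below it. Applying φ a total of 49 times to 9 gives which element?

9

Tracing 9 → 3 → … returns to 9 after 7 steps, so 9 lies in a 7-cycle (1 5 9 3 6 7 4).
On a 7-cycle, φ^7 is the identity, so φ^49 = φ^0 there (49 ≡ 0 mod 7).
So φ^49(9) = 9.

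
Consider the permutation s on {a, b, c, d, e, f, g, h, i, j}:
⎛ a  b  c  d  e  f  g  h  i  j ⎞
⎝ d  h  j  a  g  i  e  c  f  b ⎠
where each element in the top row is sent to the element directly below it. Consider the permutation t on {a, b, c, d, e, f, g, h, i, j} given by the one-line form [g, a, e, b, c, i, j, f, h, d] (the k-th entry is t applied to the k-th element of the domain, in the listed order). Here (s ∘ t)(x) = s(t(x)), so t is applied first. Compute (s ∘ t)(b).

d

First apply t: t(b) = a, then s(a) = d. Thus (s ∘ t)(b) = d.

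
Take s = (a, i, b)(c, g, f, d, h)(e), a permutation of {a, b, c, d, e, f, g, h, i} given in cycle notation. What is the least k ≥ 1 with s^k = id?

15

The disjoint cycles have lengths 5, 3, 1.
The order is lcm(5, 3) = 15.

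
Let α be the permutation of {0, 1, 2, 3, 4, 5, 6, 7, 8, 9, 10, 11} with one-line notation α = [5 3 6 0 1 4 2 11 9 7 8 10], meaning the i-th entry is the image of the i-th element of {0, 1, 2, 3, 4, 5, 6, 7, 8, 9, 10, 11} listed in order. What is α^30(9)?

9

Tracing 9 → 7 → … returns to 9 after 5 steps, so 9 lies in a 5-cycle (7 11 10 8 9).
Since the cycle has length 5, α^30 acts on it the same as α^0 (30 mod 5 = 0).
So α^30(9) = 9.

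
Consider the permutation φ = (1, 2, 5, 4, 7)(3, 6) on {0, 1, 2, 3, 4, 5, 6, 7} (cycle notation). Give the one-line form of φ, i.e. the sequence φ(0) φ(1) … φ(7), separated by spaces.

0 2 5 6 7 4 3 1

Image by image: 0→0, 1→2, 2→5, 3→6, 4→7, 5→4, 6→3, 7→1.
Listing these in domain order gives 0 2 5 6 7 4 3 1.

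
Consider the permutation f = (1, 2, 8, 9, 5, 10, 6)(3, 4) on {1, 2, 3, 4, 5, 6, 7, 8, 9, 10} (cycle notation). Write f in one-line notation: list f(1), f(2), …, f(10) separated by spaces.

Each element maps to the next entry in its cycle (wrapping to the front): 1↦2, 2↦8, 3↦4, 4↦3, 5↦10, 6↦1, 7↦7, 8↦9, 9↦5, 10↦6.
Listing these in domain order gives 2 8 4 3 10 1 7 9 5 6.

2 8 4 3 10 1 7 9 5 6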